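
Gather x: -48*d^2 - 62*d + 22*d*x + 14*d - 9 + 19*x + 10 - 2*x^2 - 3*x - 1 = -48*d^2 - 48*d - 2*x^2 + x*(22*d + 16)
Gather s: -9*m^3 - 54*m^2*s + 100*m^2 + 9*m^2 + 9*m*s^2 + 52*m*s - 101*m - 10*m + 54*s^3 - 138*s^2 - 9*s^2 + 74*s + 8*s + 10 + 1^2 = -9*m^3 + 109*m^2 - 111*m + 54*s^3 + s^2*(9*m - 147) + s*(-54*m^2 + 52*m + 82) + 11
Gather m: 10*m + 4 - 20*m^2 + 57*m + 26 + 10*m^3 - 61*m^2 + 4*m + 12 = 10*m^3 - 81*m^2 + 71*m + 42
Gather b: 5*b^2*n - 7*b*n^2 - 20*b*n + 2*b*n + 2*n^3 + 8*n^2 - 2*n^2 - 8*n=5*b^2*n + b*(-7*n^2 - 18*n) + 2*n^3 + 6*n^2 - 8*n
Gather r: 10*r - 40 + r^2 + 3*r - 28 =r^2 + 13*r - 68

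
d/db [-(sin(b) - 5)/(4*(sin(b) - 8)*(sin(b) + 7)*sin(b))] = (sin(b)^3 - 8*sin(b)^2 + 5*sin(b) + 140)*cos(b)/(2*(sin(b) - 8)^2*(sin(b) + 7)^2*sin(b)^2)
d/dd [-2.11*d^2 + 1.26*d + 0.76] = 1.26 - 4.22*d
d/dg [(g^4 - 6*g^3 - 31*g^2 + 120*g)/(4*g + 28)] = (3*g^4 + 16*g^3 - 157*g^2 - 434*g + 840)/(4*(g^2 + 14*g + 49))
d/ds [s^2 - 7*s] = 2*s - 7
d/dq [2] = 0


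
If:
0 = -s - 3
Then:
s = -3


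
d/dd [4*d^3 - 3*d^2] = 6*d*(2*d - 1)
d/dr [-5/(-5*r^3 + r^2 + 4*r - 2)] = 5*(-15*r^2 + 2*r + 4)/(5*r^3 - r^2 - 4*r + 2)^2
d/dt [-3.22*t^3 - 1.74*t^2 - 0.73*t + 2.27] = -9.66*t^2 - 3.48*t - 0.73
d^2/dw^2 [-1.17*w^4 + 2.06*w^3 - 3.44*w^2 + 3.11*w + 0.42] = -14.04*w^2 + 12.36*w - 6.88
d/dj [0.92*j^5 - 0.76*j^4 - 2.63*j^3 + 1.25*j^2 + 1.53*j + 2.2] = 4.6*j^4 - 3.04*j^3 - 7.89*j^2 + 2.5*j + 1.53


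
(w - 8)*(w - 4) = w^2 - 12*w + 32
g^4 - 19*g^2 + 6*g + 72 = (g - 3)^2*(g + 2)*(g + 4)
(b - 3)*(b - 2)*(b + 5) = b^3 - 19*b + 30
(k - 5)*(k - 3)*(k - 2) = k^3 - 10*k^2 + 31*k - 30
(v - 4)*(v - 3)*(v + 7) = v^3 - 37*v + 84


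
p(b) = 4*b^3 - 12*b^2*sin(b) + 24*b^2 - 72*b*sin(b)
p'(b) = -12*b^2*cos(b) + 12*b^2 - 24*b*sin(b) - 72*b*cos(b) + 48*b - 72*sin(b)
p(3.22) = 410.29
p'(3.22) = 645.84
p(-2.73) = 54.63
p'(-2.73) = -137.19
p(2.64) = 109.26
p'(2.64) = 385.27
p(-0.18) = -1.50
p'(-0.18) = 16.23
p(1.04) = -45.31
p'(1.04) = -65.20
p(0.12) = -0.70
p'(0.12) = -11.78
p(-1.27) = -38.33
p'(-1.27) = 19.41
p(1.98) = -48.81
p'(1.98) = 107.87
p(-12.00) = -3919.60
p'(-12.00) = 538.81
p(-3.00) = 92.76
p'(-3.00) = -142.92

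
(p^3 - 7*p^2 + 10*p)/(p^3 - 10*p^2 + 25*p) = (p - 2)/(p - 5)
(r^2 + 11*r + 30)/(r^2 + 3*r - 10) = (r + 6)/(r - 2)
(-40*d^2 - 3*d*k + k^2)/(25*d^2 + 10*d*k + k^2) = (-8*d + k)/(5*d + k)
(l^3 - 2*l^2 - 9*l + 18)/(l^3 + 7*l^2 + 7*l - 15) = (l^2 - 5*l + 6)/(l^2 + 4*l - 5)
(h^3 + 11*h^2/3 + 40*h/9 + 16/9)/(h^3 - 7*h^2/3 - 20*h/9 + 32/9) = (3*h^2 + 7*h + 4)/(3*h^2 - 11*h + 8)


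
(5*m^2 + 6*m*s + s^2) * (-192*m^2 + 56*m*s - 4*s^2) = -960*m^4 - 872*m^3*s + 124*m^2*s^2 + 32*m*s^3 - 4*s^4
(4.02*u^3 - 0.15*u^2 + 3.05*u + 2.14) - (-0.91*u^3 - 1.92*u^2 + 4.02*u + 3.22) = 4.93*u^3 + 1.77*u^2 - 0.97*u - 1.08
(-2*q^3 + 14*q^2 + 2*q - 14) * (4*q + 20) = -8*q^4 + 16*q^3 + 288*q^2 - 16*q - 280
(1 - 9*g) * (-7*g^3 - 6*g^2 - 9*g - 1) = 63*g^4 + 47*g^3 + 75*g^2 - 1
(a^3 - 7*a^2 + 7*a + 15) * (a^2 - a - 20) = a^5 - 8*a^4 - 6*a^3 + 148*a^2 - 155*a - 300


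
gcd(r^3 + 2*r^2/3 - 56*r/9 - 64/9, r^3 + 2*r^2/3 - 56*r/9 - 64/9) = r^3 + 2*r^2/3 - 56*r/9 - 64/9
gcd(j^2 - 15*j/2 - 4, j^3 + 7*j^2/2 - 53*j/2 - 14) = j + 1/2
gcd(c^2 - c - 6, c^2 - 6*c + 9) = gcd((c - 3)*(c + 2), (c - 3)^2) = c - 3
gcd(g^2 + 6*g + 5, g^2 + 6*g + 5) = g^2 + 6*g + 5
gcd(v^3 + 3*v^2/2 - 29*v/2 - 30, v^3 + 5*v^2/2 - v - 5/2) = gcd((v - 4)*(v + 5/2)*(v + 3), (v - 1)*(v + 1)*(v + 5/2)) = v + 5/2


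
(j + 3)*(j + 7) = j^2 + 10*j + 21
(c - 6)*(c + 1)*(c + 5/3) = c^3 - 10*c^2/3 - 43*c/3 - 10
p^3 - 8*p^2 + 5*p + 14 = (p - 7)*(p - 2)*(p + 1)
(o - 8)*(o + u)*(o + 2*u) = o^3 + 3*o^2*u - 8*o^2 + 2*o*u^2 - 24*o*u - 16*u^2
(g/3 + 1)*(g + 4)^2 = g^3/3 + 11*g^2/3 + 40*g/3 + 16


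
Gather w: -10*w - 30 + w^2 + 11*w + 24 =w^2 + w - 6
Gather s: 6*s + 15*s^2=15*s^2 + 6*s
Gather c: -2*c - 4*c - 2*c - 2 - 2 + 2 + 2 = -8*c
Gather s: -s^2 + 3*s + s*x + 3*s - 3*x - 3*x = -s^2 + s*(x + 6) - 6*x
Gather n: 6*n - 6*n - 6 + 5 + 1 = 0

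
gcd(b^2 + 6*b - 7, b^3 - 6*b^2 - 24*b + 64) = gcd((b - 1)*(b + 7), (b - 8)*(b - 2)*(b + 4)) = 1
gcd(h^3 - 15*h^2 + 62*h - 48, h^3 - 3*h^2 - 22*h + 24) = h^2 - 7*h + 6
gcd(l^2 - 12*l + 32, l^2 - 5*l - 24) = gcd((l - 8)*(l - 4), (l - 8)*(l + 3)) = l - 8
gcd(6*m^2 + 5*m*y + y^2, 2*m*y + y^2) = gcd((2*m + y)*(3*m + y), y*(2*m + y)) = 2*m + y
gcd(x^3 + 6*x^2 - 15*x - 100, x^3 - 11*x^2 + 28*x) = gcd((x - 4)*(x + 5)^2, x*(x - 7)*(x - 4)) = x - 4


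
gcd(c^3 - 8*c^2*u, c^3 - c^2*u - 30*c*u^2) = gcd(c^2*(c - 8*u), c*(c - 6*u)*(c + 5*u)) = c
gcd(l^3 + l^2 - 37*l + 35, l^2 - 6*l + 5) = l^2 - 6*l + 5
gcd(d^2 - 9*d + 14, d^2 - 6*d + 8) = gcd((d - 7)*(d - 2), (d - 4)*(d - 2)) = d - 2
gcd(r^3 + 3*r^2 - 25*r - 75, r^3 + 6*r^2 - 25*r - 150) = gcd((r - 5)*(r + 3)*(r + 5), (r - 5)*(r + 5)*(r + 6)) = r^2 - 25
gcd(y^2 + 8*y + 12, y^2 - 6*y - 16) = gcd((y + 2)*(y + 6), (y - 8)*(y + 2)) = y + 2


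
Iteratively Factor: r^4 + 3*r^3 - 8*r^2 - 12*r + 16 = (r - 1)*(r^3 + 4*r^2 - 4*r - 16) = (r - 1)*(r + 2)*(r^2 + 2*r - 8) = (r - 1)*(r + 2)*(r + 4)*(r - 2)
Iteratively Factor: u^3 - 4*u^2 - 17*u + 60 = (u - 3)*(u^2 - u - 20) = (u - 5)*(u - 3)*(u + 4)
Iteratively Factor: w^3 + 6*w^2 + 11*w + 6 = (w + 2)*(w^2 + 4*w + 3) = (w + 1)*(w + 2)*(w + 3)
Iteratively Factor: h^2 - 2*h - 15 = (h - 5)*(h + 3)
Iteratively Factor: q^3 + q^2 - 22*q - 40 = (q + 2)*(q^2 - q - 20) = (q - 5)*(q + 2)*(q + 4)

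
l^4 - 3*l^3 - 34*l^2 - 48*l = l*(l - 8)*(l + 2)*(l + 3)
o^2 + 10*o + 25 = (o + 5)^2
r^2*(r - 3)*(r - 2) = r^4 - 5*r^3 + 6*r^2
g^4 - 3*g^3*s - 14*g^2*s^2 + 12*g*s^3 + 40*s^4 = (g - 5*s)*(g - 2*s)*(g + 2*s)^2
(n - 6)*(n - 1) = n^2 - 7*n + 6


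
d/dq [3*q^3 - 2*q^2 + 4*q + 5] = 9*q^2 - 4*q + 4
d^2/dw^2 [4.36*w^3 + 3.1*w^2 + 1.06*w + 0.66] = 26.16*w + 6.2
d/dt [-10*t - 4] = -10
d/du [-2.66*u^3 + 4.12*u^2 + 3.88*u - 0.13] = -7.98*u^2 + 8.24*u + 3.88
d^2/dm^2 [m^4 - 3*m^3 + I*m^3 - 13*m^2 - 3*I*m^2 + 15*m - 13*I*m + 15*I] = 12*m^2 + 6*m*(-3 + I) - 26 - 6*I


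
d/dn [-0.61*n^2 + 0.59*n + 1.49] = 0.59 - 1.22*n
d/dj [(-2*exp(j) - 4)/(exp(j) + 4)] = -4*exp(j)/(exp(j) + 4)^2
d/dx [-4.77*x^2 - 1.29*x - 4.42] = -9.54*x - 1.29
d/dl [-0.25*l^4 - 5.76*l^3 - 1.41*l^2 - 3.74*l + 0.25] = -1.0*l^3 - 17.28*l^2 - 2.82*l - 3.74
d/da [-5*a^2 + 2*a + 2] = 2 - 10*a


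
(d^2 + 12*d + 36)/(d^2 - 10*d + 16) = (d^2 + 12*d + 36)/(d^2 - 10*d + 16)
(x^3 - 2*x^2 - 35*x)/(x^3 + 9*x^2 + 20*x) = (x - 7)/(x + 4)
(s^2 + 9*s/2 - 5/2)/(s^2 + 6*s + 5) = (s - 1/2)/(s + 1)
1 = 1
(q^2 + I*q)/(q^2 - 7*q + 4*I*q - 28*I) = q*(q + I)/(q^2 + q*(-7 + 4*I) - 28*I)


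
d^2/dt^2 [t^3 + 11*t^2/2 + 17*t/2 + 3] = 6*t + 11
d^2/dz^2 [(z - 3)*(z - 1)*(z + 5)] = 6*z + 2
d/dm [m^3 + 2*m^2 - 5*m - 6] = 3*m^2 + 4*m - 5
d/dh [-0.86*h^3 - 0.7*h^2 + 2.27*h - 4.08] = -2.58*h^2 - 1.4*h + 2.27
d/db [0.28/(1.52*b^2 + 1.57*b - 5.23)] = (-0.8512*b - 0.4396)/(1.52*b^2 + 1.57*b - 5.23)^2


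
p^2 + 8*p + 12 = (p + 2)*(p + 6)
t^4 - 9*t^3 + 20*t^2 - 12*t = t*(t - 6)*(t - 2)*(t - 1)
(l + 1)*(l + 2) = l^2 + 3*l + 2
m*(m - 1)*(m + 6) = m^3 + 5*m^2 - 6*m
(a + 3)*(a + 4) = a^2 + 7*a + 12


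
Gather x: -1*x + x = 0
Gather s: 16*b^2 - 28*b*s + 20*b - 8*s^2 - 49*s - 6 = 16*b^2 + 20*b - 8*s^2 + s*(-28*b - 49) - 6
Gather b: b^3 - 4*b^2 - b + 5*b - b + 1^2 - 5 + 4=b^3 - 4*b^2 + 3*b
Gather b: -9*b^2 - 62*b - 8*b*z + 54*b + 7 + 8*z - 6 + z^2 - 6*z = -9*b^2 + b*(-8*z - 8) + z^2 + 2*z + 1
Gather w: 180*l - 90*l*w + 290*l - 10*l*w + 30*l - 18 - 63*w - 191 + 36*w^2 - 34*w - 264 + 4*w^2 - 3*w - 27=500*l + 40*w^2 + w*(-100*l - 100) - 500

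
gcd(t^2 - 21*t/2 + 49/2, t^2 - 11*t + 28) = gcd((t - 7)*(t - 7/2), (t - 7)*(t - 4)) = t - 7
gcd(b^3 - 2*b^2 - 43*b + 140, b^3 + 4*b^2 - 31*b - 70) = b^2 + 2*b - 35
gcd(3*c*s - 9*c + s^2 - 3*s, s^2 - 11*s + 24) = s - 3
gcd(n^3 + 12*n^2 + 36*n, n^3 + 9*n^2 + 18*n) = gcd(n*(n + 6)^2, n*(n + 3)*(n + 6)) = n^2 + 6*n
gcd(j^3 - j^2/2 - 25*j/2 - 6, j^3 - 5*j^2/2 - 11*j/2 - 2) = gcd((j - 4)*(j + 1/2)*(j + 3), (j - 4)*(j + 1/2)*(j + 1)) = j^2 - 7*j/2 - 2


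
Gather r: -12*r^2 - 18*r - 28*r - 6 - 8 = -12*r^2 - 46*r - 14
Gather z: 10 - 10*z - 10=-10*z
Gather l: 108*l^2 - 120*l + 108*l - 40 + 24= 108*l^2 - 12*l - 16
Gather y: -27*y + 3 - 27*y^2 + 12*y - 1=-27*y^2 - 15*y + 2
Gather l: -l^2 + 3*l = -l^2 + 3*l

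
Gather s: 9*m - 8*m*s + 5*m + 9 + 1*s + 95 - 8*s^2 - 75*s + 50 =14*m - 8*s^2 + s*(-8*m - 74) + 154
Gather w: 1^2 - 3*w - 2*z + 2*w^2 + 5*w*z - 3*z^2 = 2*w^2 + w*(5*z - 3) - 3*z^2 - 2*z + 1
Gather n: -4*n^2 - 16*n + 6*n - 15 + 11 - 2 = -4*n^2 - 10*n - 6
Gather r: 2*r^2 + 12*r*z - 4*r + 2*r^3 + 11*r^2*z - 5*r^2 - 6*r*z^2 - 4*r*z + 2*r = 2*r^3 + r^2*(11*z - 3) + r*(-6*z^2 + 8*z - 2)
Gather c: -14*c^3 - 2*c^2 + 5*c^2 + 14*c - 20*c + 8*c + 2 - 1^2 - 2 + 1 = -14*c^3 + 3*c^2 + 2*c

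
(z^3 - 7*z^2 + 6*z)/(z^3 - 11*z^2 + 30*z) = (z - 1)/(z - 5)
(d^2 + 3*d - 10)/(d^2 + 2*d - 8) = (d + 5)/(d + 4)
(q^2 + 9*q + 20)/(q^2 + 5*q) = (q + 4)/q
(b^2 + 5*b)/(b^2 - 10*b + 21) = b*(b + 5)/(b^2 - 10*b + 21)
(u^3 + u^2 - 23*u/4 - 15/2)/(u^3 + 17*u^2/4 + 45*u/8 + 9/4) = 2*(2*u - 5)/(4*u + 3)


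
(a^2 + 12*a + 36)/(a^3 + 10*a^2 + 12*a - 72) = 1/(a - 2)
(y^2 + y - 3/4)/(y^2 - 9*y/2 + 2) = (y + 3/2)/(y - 4)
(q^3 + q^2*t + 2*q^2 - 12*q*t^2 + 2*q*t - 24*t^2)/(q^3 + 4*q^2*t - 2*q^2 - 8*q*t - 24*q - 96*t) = (q^2 - 3*q*t + 2*q - 6*t)/(q^2 - 2*q - 24)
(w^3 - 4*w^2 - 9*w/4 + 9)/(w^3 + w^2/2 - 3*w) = (w^2 - 5*w/2 - 6)/(w*(w + 2))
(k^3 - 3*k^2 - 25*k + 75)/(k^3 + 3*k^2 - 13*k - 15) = (k - 5)/(k + 1)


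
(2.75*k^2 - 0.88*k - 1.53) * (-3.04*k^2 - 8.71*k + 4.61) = -8.36*k^4 - 21.2773*k^3 + 24.9935*k^2 + 9.2695*k - 7.0533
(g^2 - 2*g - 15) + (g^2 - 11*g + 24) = 2*g^2 - 13*g + 9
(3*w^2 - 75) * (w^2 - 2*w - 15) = 3*w^4 - 6*w^3 - 120*w^2 + 150*w + 1125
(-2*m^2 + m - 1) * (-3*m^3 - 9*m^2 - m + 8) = 6*m^5 + 15*m^4 - 4*m^3 - 8*m^2 + 9*m - 8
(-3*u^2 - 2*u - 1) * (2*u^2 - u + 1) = -6*u^4 - u^3 - 3*u^2 - u - 1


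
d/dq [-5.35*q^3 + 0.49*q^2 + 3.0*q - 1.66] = -16.05*q^2 + 0.98*q + 3.0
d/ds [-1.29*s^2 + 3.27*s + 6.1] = 3.27 - 2.58*s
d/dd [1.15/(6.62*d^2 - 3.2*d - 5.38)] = (3.68 - 15.226*d)/(-6.62*d^2 + 3.2*d + 5.38)^2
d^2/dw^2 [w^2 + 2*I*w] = 2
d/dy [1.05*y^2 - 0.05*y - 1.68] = 2.1*y - 0.05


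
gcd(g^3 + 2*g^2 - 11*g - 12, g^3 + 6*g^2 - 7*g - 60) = g^2 + g - 12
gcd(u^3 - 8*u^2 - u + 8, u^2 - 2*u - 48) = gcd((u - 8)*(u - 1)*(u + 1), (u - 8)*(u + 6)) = u - 8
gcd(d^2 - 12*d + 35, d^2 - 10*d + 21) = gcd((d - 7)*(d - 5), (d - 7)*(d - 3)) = d - 7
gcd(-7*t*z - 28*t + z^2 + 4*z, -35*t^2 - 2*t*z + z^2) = -7*t + z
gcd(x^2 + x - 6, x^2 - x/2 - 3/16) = 1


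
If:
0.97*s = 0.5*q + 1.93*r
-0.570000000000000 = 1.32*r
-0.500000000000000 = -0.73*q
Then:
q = 0.68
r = -0.43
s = -0.51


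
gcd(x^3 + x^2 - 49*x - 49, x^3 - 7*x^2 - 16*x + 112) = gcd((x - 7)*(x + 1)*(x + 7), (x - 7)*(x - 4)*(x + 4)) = x - 7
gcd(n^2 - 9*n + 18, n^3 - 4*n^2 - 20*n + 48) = n - 6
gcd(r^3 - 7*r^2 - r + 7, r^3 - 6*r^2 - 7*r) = r^2 - 6*r - 7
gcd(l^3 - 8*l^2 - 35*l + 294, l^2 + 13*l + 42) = l + 6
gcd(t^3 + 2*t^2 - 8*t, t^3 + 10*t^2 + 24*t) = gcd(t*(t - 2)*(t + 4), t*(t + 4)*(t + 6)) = t^2 + 4*t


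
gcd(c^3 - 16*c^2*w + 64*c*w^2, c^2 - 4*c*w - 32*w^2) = -c + 8*w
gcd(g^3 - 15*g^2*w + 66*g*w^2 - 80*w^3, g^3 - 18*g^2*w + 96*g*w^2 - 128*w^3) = g^2 - 10*g*w + 16*w^2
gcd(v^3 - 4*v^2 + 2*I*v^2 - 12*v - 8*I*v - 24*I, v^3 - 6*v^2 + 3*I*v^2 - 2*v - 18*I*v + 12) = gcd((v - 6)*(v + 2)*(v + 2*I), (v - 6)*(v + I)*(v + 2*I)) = v^2 + v*(-6 + 2*I) - 12*I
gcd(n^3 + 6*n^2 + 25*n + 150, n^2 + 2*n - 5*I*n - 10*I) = n - 5*I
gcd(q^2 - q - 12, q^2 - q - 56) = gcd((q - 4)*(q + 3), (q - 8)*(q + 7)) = 1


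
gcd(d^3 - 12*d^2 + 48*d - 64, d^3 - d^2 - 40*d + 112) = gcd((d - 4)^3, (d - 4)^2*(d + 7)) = d^2 - 8*d + 16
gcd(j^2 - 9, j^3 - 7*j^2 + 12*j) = j - 3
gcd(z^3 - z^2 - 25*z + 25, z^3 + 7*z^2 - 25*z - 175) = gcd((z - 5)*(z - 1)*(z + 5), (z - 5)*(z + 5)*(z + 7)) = z^2 - 25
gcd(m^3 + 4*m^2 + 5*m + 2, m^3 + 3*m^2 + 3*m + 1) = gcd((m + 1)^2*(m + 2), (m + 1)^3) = m^2 + 2*m + 1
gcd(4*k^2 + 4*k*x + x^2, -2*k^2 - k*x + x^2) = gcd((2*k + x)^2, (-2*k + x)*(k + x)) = 1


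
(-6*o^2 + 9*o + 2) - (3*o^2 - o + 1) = -9*o^2 + 10*o + 1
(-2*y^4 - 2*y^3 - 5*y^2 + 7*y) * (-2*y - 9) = 4*y^5 + 22*y^4 + 28*y^3 + 31*y^2 - 63*y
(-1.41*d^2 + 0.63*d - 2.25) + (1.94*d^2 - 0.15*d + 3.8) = 0.53*d^2 + 0.48*d + 1.55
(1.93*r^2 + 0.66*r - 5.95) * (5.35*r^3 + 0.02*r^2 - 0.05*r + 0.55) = 10.3255*r^5 + 3.5696*r^4 - 31.9158*r^3 + 0.9095*r^2 + 0.6605*r - 3.2725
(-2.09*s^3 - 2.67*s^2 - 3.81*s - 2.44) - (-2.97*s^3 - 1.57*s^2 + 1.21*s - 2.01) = 0.88*s^3 - 1.1*s^2 - 5.02*s - 0.43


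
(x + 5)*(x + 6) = x^2 + 11*x + 30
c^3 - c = c*(c - 1)*(c + 1)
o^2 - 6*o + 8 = (o - 4)*(o - 2)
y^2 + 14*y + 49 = (y + 7)^2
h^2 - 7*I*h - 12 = (h - 4*I)*(h - 3*I)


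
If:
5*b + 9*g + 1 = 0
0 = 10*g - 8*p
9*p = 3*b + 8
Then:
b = -1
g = 4/9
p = 5/9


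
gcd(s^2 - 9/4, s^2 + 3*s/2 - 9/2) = s - 3/2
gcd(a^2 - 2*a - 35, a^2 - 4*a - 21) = a - 7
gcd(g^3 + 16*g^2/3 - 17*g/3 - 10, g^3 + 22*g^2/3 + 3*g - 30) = g^2 + 13*g/3 - 10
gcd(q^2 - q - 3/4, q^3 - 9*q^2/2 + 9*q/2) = q - 3/2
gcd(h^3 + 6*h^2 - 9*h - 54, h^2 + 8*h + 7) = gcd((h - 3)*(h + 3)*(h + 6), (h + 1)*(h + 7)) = 1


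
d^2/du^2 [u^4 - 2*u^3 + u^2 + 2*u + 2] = 12*u^2 - 12*u + 2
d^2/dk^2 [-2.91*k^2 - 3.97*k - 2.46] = -5.82000000000000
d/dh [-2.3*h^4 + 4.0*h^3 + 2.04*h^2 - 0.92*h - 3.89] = -9.2*h^3 + 12.0*h^2 + 4.08*h - 0.92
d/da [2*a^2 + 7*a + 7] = 4*a + 7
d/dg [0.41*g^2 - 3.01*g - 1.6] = 0.82*g - 3.01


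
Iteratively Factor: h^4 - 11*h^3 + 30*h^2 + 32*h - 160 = (h + 2)*(h^3 - 13*h^2 + 56*h - 80) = (h - 4)*(h + 2)*(h^2 - 9*h + 20) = (h - 4)^2*(h + 2)*(h - 5)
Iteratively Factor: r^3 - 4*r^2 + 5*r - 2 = (r - 1)*(r^2 - 3*r + 2) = (r - 1)^2*(r - 2)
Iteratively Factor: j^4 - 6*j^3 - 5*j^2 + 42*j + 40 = (j - 5)*(j^3 - j^2 - 10*j - 8) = (j - 5)*(j + 2)*(j^2 - 3*j - 4) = (j - 5)*(j + 1)*(j + 2)*(j - 4)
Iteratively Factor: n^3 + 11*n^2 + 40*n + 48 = (n + 3)*(n^2 + 8*n + 16) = (n + 3)*(n + 4)*(n + 4)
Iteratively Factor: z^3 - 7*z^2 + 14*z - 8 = (z - 2)*(z^2 - 5*z + 4) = (z - 2)*(z - 1)*(z - 4)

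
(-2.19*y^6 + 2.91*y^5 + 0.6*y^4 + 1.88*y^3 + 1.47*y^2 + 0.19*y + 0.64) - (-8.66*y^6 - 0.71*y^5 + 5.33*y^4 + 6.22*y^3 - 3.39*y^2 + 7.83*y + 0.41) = 6.47*y^6 + 3.62*y^5 - 4.73*y^4 - 4.34*y^3 + 4.86*y^2 - 7.64*y + 0.23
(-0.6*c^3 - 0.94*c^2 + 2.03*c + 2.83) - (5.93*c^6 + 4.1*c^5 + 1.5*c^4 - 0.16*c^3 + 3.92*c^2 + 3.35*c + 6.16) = -5.93*c^6 - 4.1*c^5 - 1.5*c^4 - 0.44*c^3 - 4.86*c^2 - 1.32*c - 3.33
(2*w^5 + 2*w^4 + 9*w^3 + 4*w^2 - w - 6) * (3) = 6*w^5 + 6*w^4 + 27*w^3 + 12*w^2 - 3*w - 18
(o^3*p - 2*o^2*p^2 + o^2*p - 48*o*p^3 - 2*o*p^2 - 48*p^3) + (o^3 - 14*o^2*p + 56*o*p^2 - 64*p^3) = o^3*p + o^3 - 2*o^2*p^2 - 13*o^2*p - 48*o*p^3 + 54*o*p^2 - 112*p^3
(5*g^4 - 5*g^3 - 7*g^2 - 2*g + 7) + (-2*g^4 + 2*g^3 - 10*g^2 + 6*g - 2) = 3*g^4 - 3*g^3 - 17*g^2 + 4*g + 5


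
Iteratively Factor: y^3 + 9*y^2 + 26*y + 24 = (y + 2)*(y^2 + 7*y + 12) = (y + 2)*(y + 3)*(y + 4)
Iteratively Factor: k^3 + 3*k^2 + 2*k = (k + 1)*(k^2 + 2*k) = (k + 1)*(k + 2)*(k)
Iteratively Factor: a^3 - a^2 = (a)*(a^2 - a) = a*(a - 1)*(a)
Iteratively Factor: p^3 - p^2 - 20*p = (p - 5)*(p^2 + 4*p) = (p - 5)*(p + 4)*(p)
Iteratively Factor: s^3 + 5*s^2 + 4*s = (s + 4)*(s^2 + s) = (s + 1)*(s + 4)*(s)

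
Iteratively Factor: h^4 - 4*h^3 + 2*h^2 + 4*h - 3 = (h - 3)*(h^3 - h^2 - h + 1) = (h - 3)*(h + 1)*(h^2 - 2*h + 1) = (h - 3)*(h - 1)*(h + 1)*(h - 1)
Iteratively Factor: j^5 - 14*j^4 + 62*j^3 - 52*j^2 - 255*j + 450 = (j - 3)*(j^4 - 11*j^3 + 29*j^2 + 35*j - 150) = (j - 3)*(j + 2)*(j^3 - 13*j^2 + 55*j - 75) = (j - 5)*(j - 3)*(j + 2)*(j^2 - 8*j + 15) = (j - 5)*(j - 3)^2*(j + 2)*(j - 5)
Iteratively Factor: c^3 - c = (c + 1)*(c^2 - c) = (c - 1)*(c + 1)*(c)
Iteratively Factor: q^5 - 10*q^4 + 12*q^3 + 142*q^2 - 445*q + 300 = (q - 3)*(q^4 - 7*q^3 - 9*q^2 + 115*q - 100) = (q - 5)*(q - 3)*(q^3 - 2*q^2 - 19*q + 20) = (q - 5)^2*(q - 3)*(q^2 + 3*q - 4) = (q - 5)^2*(q - 3)*(q + 4)*(q - 1)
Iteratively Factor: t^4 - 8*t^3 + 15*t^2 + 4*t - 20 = (t - 5)*(t^3 - 3*t^2 + 4) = (t - 5)*(t - 2)*(t^2 - t - 2) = (t - 5)*(t - 2)^2*(t + 1)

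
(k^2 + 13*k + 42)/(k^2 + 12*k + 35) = (k + 6)/(k + 5)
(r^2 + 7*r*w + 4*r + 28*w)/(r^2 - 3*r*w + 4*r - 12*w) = (r + 7*w)/(r - 3*w)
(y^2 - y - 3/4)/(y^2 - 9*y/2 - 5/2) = (y - 3/2)/(y - 5)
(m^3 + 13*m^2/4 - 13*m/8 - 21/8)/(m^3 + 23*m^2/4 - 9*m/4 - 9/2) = (m + 7/2)/(m + 6)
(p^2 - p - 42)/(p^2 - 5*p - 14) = (p + 6)/(p + 2)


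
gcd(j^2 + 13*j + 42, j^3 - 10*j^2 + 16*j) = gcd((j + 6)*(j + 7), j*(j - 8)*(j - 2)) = 1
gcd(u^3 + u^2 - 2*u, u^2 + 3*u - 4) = u - 1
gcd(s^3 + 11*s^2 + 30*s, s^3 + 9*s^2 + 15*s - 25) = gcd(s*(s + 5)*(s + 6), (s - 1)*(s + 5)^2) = s + 5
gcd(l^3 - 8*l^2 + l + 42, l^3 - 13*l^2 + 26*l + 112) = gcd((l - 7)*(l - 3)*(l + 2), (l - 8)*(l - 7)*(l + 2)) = l^2 - 5*l - 14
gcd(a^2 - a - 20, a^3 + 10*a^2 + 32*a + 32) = a + 4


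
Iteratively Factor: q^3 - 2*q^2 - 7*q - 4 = (q + 1)*(q^2 - 3*q - 4) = (q - 4)*(q + 1)*(q + 1)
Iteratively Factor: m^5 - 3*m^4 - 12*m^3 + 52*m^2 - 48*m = (m - 3)*(m^4 - 12*m^2 + 16*m) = m*(m - 3)*(m^3 - 12*m + 16) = m*(m - 3)*(m - 2)*(m^2 + 2*m - 8) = m*(m - 3)*(m - 2)^2*(m + 4)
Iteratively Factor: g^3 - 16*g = (g)*(g^2 - 16) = g*(g - 4)*(g + 4)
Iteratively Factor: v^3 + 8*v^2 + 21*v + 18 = (v + 2)*(v^2 + 6*v + 9) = (v + 2)*(v + 3)*(v + 3)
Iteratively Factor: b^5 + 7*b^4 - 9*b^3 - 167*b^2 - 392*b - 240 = (b + 1)*(b^4 + 6*b^3 - 15*b^2 - 152*b - 240) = (b + 1)*(b + 4)*(b^3 + 2*b^2 - 23*b - 60) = (b + 1)*(b + 4)^2*(b^2 - 2*b - 15) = (b + 1)*(b + 3)*(b + 4)^2*(b - 5)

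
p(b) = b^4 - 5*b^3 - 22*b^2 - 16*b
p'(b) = 4*b^3 - 15*b^2 - 44*b - 16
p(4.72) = -595.09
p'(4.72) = -137.24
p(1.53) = -88.41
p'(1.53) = -104.11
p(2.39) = -199.54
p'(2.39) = -152.23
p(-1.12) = -1.08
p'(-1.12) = 8.84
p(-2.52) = 20.95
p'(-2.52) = -64.39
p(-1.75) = -3.20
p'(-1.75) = -6.38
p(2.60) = -232.50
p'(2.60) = -161.50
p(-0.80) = 1.69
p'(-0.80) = 7.55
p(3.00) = -300.00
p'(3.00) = -175.00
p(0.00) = 0.00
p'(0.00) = -16.00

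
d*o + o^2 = o*(d + o)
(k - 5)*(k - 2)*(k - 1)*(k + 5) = k^4 - 3*k^3 - 23*k^2 + 75*k - 50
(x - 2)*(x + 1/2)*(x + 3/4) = x^3 - 3*x^2/4 - 17*x/8 - 3/4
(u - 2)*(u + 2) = u^2 - 4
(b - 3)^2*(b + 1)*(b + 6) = b^4 + b^3 - 27*b^2 + 27*b + 54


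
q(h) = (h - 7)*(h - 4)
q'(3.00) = -5.00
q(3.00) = 4.00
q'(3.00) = -5.00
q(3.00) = 4.00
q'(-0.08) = -11.16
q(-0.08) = 28.89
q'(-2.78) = -16.56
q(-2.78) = 66.31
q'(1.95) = -7.10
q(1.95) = 10.35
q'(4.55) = -1.90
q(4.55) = -1.35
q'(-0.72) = -12.44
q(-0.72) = 36.44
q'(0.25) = -10.50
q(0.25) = 25.31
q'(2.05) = -6.90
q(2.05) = 9.65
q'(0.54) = -9.92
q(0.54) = 22.35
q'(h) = 2*h - 11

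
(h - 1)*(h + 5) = h^2 + 4*h - 5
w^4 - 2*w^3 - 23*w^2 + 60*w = w*(w - 4)*(w - 3)*(w + 5)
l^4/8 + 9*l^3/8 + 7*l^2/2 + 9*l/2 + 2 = (l/4 + 1/2)*(l/2 + 1/2)*(l + 2)*(l + 4)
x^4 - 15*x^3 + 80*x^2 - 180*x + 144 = (x - 6)*(x - 4)*(x - 3)*(x - 2)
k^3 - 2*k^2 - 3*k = k*(k - 3)*(k + 1)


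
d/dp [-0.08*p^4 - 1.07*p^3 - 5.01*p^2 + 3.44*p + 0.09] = -0.32*p^3 - 3.21*p^2 - 10.02*p + 3.44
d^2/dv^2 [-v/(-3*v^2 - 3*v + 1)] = 6*(3*v*(2*v + 1)^2 - (3*v + 1)*(3*v^2 + 3*v - 1))/(3*v^2 + 3*v - 1)^3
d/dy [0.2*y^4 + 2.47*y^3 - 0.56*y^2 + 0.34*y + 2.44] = 0.8*y^3 + 7.41*y^2 - 1.12*y + 0.34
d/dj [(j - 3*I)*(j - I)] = 2*j - 4*I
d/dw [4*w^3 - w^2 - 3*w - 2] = 12*w^2 - 2*w - 3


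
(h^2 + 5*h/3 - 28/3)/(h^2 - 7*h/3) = (h + 4)/h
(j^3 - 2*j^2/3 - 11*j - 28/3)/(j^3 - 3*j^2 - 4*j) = (j + 7/3)/j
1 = 1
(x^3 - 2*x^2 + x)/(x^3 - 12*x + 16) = x*(x^2 - 2*x + 1)/(x^3 - 12*x + 16)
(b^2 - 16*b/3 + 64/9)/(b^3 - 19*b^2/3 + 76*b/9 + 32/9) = (3*b - 8)/(3*b^2 - 11*b - 4)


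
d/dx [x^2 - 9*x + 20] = 2*x - 9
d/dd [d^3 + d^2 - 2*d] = 3*d^2 + 2*d - 2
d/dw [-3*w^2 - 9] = -6*w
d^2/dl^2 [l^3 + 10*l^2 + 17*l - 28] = 6*l + 20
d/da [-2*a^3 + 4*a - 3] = 4 - 6*a^2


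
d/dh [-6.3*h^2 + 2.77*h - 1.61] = 2.77 - 12.6*h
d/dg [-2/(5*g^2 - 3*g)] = 2*(10*g - 3)/(g^2*(5*g - 3)^2)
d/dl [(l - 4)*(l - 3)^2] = (l - 3)*(3*l - 11)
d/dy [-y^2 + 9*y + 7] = 9 - 2*y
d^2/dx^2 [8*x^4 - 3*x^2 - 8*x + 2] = 96*x^2 - 6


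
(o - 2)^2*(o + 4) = o^3 - 12*o + 16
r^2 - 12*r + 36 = (r - 6)^2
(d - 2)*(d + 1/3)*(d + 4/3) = d^3 - d^2/3 - 26*d/9 - 8/9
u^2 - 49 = (u - 7)*(u + 7)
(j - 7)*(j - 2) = j^2 - 9*j + 14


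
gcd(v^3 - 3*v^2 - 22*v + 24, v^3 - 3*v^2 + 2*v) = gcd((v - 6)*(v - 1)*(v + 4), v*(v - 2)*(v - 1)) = v - 1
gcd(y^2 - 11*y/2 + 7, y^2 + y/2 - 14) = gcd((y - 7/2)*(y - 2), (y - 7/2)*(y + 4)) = y - 7/2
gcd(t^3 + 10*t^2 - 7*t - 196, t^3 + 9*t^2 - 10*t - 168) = t^2 + 3*t - 28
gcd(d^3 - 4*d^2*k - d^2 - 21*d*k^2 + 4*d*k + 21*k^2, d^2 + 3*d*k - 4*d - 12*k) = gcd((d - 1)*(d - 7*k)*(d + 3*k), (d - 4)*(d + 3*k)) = d + 3*k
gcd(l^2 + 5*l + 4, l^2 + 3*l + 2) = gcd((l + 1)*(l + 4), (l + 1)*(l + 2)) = l + 1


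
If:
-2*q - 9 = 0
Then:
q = -9/2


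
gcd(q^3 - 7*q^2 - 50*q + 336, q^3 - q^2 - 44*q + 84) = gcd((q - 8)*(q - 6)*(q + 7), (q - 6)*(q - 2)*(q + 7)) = q^2 + q - 42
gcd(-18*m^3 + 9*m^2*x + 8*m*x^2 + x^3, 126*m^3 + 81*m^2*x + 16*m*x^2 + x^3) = 18*m^2 + 9*m*x + x^2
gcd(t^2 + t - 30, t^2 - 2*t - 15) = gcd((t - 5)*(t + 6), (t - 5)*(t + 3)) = t - 5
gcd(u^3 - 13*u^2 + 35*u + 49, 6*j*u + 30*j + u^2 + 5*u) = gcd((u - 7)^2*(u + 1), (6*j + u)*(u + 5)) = 1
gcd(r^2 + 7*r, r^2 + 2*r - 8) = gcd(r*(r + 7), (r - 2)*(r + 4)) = 1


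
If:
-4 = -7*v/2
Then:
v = 8/7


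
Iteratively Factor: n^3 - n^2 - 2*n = (n + 1)*(n^2 - 2*n) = n*(n + 1)*(n - 2)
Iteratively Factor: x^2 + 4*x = (x)*(x + 4)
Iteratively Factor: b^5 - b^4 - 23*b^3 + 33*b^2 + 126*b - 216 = (b - 3)*(b^4 + 2*b^3 - 17*b^2 - 18*b + 72) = (b - 3)*(b + 4)*(b^3 - 2*b^2 - 9*b + 18) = (b - 3)^2*(b + 4)*(b^2 + b - 6) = (b - 3)^2*(b - 2)*(b + 4)*(b + 3)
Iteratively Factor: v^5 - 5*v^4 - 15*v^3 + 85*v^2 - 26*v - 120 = (v - 5)*(v^4 - 15*v^2 + 10*v + 24) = (v - 5)*(v - 3)*(v^3 + 3*v^2 - 6*v - 8) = (v - 5)*(v - 3)*(v + 1)*(v^2 + 2*v - 8) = (v - 5)*(v - 3)*(v + 1)*(v + 4)*(v - 2)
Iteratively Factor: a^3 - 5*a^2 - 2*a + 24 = (a - 3)*(a^2 - 2*a - 8) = (a - 4)*(a - 3)*(a + 2)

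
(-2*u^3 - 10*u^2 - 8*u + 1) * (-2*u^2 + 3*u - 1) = 4*u^5 + 14*u^4 - 12*u^3 - 16*u^2 + 11*u - 1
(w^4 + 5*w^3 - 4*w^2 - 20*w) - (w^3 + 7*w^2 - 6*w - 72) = w^4 + 4*w^3 - 11*w^2 - 14*w + 72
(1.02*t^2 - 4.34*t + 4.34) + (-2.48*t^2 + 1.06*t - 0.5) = -1.46*t^2 - 3.28*t + 3.84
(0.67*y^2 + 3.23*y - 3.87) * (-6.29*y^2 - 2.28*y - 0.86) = -4.2143*y^4 - 21.8443*y^3 + 16.4017*y^2 + 6.0458*y + 3.3282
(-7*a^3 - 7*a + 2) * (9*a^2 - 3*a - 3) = -63*a^5 + 21*a^4 - 42*a^3 + 39*a^2 + 15*a - 6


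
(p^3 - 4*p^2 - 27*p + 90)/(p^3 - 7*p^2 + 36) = (p + 5)/(p + 2)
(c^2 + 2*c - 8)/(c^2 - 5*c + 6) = (c + 4)/(c - 3)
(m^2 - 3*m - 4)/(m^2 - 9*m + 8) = (m^2 - 3*m - 4)/(m^2 - 9*m + 8)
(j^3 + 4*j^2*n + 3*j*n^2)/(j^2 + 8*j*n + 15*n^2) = j*(j + n)/(j + 5*n)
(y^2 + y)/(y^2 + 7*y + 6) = y/(y + 6)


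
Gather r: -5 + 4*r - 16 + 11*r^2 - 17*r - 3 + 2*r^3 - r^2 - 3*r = 2*r^3 + 10*r^2 - 16*r - 24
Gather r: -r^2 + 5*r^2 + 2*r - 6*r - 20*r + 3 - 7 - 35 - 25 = 4*r^2 - 24*r - 64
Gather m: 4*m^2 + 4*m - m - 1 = 4*m^2 + 3*m - 1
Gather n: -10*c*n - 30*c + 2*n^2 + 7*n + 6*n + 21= -30*c + 2*n^2 + n*(13 - 10*c) + 21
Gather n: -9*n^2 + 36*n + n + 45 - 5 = -9*n^2 + 37*n + 40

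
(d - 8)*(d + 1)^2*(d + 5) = d^4 - d^3 - 45*d^2 - 83*d - 40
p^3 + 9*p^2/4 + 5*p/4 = p*(p + 1)*(p + 5/4)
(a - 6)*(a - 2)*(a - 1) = a^3 - 9*a^2 + 20*a - 12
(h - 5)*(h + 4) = h^2 - h - 20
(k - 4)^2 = k^2 - 8*k + 16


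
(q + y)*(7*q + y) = 7*q^2 + 8*q*y + y^2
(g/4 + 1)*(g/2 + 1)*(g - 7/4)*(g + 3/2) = g^4/8 + 23*g^3/32 + 31*g^2/64 - 71*g/32 - 21/8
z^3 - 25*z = z*(z - 5)*(z + 5)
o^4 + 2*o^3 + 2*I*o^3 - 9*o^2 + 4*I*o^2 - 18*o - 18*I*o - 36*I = (o - 3)*(o + 2)*(o + 3)*(o + 2*I)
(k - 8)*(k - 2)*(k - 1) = k^3 - 11*k^2 + 26*k - 16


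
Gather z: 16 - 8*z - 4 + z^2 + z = z^2 - 7*z + 12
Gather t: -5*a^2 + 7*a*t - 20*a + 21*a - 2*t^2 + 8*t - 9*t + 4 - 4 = -5*a^2 + a - 2*t^2 + t*(7*a - 1)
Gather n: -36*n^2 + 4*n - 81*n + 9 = -36*n^2 - 77*n + 9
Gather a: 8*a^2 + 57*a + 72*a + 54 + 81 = 8*a^2 + 129*a + 135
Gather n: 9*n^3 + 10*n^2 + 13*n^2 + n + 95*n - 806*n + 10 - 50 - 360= 9*n^3 + 23*n^2 - 710*n - 400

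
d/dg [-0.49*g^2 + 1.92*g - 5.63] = 1.92 - 0.98*g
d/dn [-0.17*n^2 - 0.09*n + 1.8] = -0.34*n - 0.09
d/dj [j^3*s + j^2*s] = j*s*(3*j + 2)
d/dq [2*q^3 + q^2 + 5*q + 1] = 6*q^2 + 2*q + 5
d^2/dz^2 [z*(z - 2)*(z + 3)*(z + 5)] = 12*z^2 + 36*z - 2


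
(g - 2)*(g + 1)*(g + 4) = g^3 + 3*g^2 - 6*g - 8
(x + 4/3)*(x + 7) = x^2 + 25*x/3 + 28/3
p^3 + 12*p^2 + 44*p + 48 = (p + 2)*(p + 4)*(p + 6)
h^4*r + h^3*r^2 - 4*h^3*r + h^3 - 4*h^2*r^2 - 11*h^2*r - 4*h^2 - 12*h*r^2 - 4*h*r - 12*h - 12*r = (h - 6)*(h + 2)*(h + r)*(h*r + 1)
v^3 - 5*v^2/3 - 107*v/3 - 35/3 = (v - 7)*(v + 1/3)*(v + 5)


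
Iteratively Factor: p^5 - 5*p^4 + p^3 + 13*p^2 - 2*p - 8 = (p - 2)*(p^4 - 3*p^3 - 5*p^2 + 3*p + 4) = (p - 2)*(p + 1)*(p^3 - 4*p^2 - p + 4) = (p - 2)*(p + 1)^2*(p^2 - 5*p + 4) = (p - 4)*(p - 2)*(p + 1)^2*(p - 1)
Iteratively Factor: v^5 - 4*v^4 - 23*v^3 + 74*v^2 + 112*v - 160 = (v - 1)*(v^4 - 3*v^3 - 26*v^2 + 48*v + 160) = (v - 5)*(v - 1)*(v^3 + 2*v^2 - 16*v - 32) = (v - 5)*(v - 1)*(v + 4)*(v^2 - 2*v - 8) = (v - 5)*(v - 4)*(v - 1)*(v + 4)*(v + 2)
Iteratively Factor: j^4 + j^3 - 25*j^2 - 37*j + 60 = (j - 5)*(j^3 + 6*j^2 + 5*j - 12) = (j - 5)*(j + 4)*(j^2 + 2*j - 3) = (j - 5)*(j - 1)*(j + 4)*(j + 3)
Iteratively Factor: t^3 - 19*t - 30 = (t + 2)*(t^2 - 2*t - 15) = (t - 5)*(t + 2)*(t + 3)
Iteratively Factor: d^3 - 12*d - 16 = (d - 4)*(d^2 + 4*d + 4) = (d - 4)*(d + 2)*(d + 2)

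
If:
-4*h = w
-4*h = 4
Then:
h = -1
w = 4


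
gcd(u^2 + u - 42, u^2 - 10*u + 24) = u - 6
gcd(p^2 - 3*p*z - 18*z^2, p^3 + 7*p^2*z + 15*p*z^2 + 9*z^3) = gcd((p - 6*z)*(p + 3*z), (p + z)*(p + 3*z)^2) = p + 3*z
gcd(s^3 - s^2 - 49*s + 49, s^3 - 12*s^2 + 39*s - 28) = s^2 - 8*s + 7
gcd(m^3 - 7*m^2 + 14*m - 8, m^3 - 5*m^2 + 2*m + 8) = m^2 - 6*m + 8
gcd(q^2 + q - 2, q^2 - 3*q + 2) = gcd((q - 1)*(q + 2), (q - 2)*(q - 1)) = q - 1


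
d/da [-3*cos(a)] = 3*sin(a)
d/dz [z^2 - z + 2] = 2*z - 1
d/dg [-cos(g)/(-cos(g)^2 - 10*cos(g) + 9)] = (cos(g)^2 + 9)*sin(g)/(cos(g)^2 + 10*cos(g) - 9)^2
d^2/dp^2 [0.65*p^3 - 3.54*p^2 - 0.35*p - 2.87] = 3.9*p - 7.08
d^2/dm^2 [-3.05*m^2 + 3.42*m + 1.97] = -6.10000000000000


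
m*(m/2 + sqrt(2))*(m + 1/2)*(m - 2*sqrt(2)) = m^4/2 + m^3/4 - 4*m^2 - 2*m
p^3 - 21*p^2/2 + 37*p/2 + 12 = (p - 8)*(p - 3)*(p + 1/2)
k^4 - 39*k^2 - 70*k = k*(k - 7)*(k + 2)*(k + 5)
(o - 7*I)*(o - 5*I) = o^2 - 12*I*o - 35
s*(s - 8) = s^2 - 8*s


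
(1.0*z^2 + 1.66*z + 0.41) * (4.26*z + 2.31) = 4.26*z^3 + 9.3816*z^2 + 5.5812*z + 0.9471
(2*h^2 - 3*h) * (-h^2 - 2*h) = -2*h^4 - h^3 + 6*h^2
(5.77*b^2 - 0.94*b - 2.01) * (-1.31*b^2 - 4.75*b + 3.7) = -7.5587*b^4 - 26.1761*b^3 + 28.4471*b^2 + 6.0695*b - 7.437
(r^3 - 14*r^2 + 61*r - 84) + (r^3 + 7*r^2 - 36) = 2*r^3 - 7*r^2 + 61*r - 120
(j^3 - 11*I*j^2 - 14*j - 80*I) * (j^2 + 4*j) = j^5 + 4*j^4 - 11*I*j^4 - 14*j^3 - 44*I*j^3 - 56*j^2 - 80*I*j^2 - 320*I*j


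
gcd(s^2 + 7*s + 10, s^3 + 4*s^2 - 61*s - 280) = s + 5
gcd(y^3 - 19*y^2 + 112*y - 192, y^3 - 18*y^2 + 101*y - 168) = y^2 - 11*y + 24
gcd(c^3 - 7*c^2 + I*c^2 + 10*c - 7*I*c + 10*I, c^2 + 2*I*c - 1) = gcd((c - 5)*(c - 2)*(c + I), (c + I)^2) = c + I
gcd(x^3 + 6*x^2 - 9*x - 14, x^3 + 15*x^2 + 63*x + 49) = x^2 + 8*x + 7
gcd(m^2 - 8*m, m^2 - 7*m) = m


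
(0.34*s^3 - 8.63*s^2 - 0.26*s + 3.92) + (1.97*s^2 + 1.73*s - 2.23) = 0.34*s^3 - 6.66*s^2 + 1.47*s + 1.69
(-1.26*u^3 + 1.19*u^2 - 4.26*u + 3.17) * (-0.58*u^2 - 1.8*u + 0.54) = 0.7308*u^5 + 1.5778*u^4 - 0.3516*u^3 + 6.472*u^2 - 8.0064*u + 1.7118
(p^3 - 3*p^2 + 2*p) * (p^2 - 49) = p^5 - 3*p^4 - 47*p^3 + 147*p^2 - 98*p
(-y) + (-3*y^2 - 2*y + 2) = -3*y^2 - 3*y + 2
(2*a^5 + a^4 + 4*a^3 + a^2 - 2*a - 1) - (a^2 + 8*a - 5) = 2*a^5 + a^4 + 4*a^3 - 10*a + 4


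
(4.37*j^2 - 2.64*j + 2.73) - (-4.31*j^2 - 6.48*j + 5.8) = 8.68*j^2 + 3.84*j - 3.07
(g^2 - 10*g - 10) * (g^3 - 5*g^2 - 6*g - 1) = g^5 - 15*g^4 + 34*g^3 + 109*g^2 + 70*g + 10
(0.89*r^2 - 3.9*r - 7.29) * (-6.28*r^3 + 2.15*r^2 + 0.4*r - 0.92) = -5.5892*r^5 + 26.4055*r^4 + 37.7522*r^3 - 18.0523*r^2 + 0.672*r + 6.7068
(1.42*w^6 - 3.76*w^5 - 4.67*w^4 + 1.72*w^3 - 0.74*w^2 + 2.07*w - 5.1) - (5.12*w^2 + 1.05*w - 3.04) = 1.42*w^6 - 3.76*w^5 - 4.67*w^4 + 1.72*w^3 - 5.86*w^2 + 1.02*w - 2.06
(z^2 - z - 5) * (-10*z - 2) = -10*z^3 + 8*z^2 + 52*z + 10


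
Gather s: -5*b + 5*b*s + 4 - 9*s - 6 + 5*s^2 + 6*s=-5*b + 5*s^2 + s*(5*b - 3) - 2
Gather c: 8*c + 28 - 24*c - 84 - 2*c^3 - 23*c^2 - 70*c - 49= -2*c^3 - 23*c^2 - 86*c - 105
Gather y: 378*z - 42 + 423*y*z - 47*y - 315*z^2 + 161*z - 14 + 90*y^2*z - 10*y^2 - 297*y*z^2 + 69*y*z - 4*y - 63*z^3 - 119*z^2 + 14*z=y^2*(90*z - 10) + y*(-297*z^2 + 492*z - 51) - 63*z^3 - 434*z^2 + 553*z - 56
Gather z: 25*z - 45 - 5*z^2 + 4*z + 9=-5*z^2 + 29*z - 36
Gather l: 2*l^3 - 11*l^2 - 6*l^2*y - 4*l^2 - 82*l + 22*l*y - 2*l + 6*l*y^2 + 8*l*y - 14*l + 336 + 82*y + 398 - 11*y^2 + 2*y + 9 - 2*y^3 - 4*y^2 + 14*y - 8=2*l^3 + l^2*(-6*y - 15) + l*(6*y^2 + 30*y - 98) - 2*y^3 - 15*y^2 + 98*y + 735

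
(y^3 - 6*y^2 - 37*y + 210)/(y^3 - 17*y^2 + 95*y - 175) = (y + 6)/(y - 5)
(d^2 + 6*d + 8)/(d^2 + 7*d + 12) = (d + 2)/(d + 3)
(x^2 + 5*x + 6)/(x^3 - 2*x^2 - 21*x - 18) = (x + 2)/(x^2 - 5*x - 6)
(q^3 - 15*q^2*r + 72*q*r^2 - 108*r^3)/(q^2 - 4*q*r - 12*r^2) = (q^2 - 9*q*r + 18*r^2)/(q + 2*r)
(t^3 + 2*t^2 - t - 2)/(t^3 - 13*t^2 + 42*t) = (t^3 + 2*t^2 - t - 2)/(t*(t^2 - 13*t + 42))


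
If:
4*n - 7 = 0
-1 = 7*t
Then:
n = 7/4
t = -1/7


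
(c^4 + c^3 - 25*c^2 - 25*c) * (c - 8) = c^5 - 7*c^4 - 33*c^3 + 175*c^2 + 200*c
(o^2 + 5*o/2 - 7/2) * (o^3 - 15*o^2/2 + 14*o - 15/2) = o^5 - 5*o^4 - 33*o^3/4 + 215*o^2/4 - 271*o/4 + 105/4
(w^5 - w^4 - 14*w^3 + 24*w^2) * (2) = 2*w^5 - 2*w^4 - 28*w^3 + 48*w^2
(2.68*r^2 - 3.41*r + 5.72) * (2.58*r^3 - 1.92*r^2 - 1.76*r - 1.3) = 6.9144*r^5 - 13.9434*r^4 + 16.588*r^3 - 8.4648*r^2 - 5.6342*r - 7.436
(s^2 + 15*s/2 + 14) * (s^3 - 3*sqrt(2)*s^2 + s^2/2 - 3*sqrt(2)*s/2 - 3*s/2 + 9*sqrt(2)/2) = s^5 - 3*sqrt(2)*s^4 + 8*s^4 - 24*sqrt(2)*s^3 + 65*s^3/4 - 195*sqrt(2)*s^2/4 - 17*s^2/4 - 21*s + 51*sqrt(2)*s/4 + 63*sqrt(2)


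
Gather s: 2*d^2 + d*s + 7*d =2*d^2 + d*s + 7*d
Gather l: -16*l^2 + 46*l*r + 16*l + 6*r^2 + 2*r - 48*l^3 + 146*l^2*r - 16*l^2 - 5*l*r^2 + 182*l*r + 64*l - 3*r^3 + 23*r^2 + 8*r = -48*l^3 + l^2*(146*r - 32) + l*(-5*r^2 + 228*r + 80) - 3*r^3 + 29*r^2 + 10*r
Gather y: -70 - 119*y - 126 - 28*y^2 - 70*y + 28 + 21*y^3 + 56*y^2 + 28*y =21*y^3 + 28*y^2 - 161*y - 168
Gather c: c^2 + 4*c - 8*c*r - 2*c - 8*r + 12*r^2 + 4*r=c^2 + c*(2 - 8*r) + 12*r^2 - 4*r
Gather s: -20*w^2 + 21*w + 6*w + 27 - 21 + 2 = -20*w^2 + 27*w + 8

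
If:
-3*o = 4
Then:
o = -4/3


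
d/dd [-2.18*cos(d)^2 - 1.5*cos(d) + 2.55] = (4.36*cos(d) + 1.5)*sin(d)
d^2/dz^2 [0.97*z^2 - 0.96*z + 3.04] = 1.94000000000000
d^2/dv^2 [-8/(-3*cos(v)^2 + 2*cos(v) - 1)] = 4*(72*sin(v)^4 - 20*sin(v)^2 + 49*cos(v) - 9*cos(3*v) - 56)/(3*sin(v)^2 + 2*cos(v) - 4)^3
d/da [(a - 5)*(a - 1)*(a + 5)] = 3*a^2 - 2*a - 25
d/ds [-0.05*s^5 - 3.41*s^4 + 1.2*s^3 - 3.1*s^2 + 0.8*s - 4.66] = -0.25*s^4 - 13.64*s^3 + 3.6*s^2 - 6.2*s + 0.8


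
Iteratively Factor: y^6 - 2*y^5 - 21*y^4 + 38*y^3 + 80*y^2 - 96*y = (y - 1)*(y^5 - y^4 - 22*y^3 + 16*y^2 + 96*y) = (y - 4)*(y - 1)*(y^4 + 3*y^3 - 10*y^2 - 24*y) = (y - 4)*(y - 3)*(y - 1)*(y^3 + 6*y^2 + 8*y) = y*(y - 4)*(y - 3)*(y - 1)*(y^2 + 6*y + 8) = y*(y - 4)*(y - 3)*(y - 1)*(y + 4)*(y + 2)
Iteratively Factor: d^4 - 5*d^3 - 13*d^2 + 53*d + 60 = (d - 4)*(d^3 - d^2 - 17*d - 15) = (d - 4)*(d + 3)*(d^2 - 4*d - 5) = (d - 5)*(d - 4)*(d + 3)*(d + 1)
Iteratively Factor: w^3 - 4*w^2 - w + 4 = (w - 1)*(w^2 - 3*w - 4) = (w - 1)*(w + 1)*(w - 4)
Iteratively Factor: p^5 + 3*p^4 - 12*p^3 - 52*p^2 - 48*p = (p + 2)*(p^4 + p^3 - 14*p^2 - 24*p) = p*(p + 2)*(p^3 + p^2 - 14*p - 24) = p*(p + 2)^2*(p^2 - p - 12) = p*(p + 2)^2*(p + 3)*(p - 4)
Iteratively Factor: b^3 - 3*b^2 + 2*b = (b - 2)*(b^2 - b) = b*(b - 2)*(b - 1)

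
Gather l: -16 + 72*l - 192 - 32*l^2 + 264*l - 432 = -32*l^2 + 336*l - 640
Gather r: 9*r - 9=9*r - 9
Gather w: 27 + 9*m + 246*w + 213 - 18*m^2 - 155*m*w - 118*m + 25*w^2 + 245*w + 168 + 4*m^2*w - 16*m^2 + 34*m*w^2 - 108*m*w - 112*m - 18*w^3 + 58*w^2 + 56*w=-34*m^2 - 221*m - 18*w^3 + w^2*(34*m + 83) + w*(4*m^2 - 263*m + 547) + 408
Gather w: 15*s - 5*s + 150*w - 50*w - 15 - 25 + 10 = 10*s + 100*w - 30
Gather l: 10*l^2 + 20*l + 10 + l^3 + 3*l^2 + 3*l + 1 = l^3 + 13*l^2 + 23*l + 11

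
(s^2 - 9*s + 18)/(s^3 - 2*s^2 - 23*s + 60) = (s - 6)/(s^2 + s - 20)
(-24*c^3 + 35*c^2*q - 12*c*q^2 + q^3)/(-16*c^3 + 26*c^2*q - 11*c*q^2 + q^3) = (-3*c + q)/(-2*c + q)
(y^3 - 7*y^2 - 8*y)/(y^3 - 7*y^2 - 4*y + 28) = y*(y^2 - 7*y - 8)/(y^3 - 7*y^2 - 4*y + 28)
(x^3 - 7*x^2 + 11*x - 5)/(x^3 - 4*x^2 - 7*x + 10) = (x - 1)/(x + 2)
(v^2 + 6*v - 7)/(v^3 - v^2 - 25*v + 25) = (v + 7)/(v^2 - 25)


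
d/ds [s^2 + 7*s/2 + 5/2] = 2*s + 7/2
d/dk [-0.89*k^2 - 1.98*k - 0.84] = -1.78*k - 1.98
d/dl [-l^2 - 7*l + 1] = -2*l - 7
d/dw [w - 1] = 1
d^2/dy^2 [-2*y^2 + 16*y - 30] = -4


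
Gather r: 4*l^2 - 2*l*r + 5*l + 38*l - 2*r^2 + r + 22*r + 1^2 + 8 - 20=4*l^2 + 43*l - 2*r^2 + r*(23 - 2*l) - 11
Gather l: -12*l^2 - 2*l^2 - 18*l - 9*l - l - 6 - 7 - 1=-14*l^2 - 28*l - 14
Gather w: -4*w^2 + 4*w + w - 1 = -4*w^2 + 5*w - 1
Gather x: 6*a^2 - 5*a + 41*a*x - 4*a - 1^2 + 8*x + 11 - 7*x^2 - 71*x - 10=6*a^2 - 9*a - 7*x^2 + x*(41*a - 63)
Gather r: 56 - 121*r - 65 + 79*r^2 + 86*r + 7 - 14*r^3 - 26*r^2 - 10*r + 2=-14*r^3 + 53*r^2 - 45*r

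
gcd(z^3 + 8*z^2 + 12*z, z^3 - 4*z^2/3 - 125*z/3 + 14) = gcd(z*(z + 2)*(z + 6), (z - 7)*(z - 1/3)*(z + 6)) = z + 6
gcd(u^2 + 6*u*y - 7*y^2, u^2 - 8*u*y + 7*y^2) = -u + y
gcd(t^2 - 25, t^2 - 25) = t^2 - 25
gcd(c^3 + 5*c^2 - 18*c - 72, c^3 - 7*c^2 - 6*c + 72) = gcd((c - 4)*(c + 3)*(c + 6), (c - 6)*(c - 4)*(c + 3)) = c^2 - c - 12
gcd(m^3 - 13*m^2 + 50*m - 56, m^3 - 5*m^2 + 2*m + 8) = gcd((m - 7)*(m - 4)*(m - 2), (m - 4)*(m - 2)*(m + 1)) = m^2 - 6*m + 8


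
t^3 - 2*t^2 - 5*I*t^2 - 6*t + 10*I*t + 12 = (t - 2)*(t - 3*I)*(t - 2*I)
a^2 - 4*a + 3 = (a - 3)*(a - 1)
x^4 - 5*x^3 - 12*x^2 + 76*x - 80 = (x - 5)*(x - 2)^2*(x + 4)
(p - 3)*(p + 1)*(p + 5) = p^3 + 3*p^2 - 13*p - 15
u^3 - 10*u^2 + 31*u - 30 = (u - 5)*(u - 3)*(u - 2)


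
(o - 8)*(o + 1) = o^2 - 7*o - 8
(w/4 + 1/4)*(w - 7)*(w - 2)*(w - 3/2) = w^4/4 - 19*w^3/8 + 17*w^2/4 + 13*w/8 - 21/4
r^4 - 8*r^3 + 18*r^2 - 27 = (r - 3)^3*(r + 1)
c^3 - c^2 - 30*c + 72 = (c - 4)*(c - 3)*(c + 6)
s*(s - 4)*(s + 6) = s^3 + 2*s^2 - 24*s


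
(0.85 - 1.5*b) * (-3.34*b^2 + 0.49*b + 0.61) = 5.01*b^3 - 3.574*b^2 - 0.4985*b + 0.5185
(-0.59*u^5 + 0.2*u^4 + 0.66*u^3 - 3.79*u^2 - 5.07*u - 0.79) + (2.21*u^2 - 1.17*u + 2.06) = -0.59*u^5 + 0.2*u^4 + 0.66*u^3 - 1.58*u^2 - 6.24*u + 1.27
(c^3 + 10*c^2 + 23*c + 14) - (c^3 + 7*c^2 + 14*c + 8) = 3*c^2 + 9*c + 6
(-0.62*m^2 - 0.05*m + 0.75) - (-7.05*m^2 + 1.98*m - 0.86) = 6.43*m^2 - 2.03*m + 1.61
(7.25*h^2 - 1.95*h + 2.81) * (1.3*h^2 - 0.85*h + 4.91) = 9.425*h^4 - 8.6975*h^3 + 40.908*h^2 - 11.963*h + 13.7971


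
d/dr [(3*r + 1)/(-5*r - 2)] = -1/(5*r + 2)^2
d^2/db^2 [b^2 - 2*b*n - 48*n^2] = 2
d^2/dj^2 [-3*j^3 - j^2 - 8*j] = -18*j - 2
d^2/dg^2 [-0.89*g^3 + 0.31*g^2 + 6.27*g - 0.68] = 0.62 - 5.34*g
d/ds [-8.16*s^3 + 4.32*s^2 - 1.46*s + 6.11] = -24.48*s^2 + 8.64*s - 1.46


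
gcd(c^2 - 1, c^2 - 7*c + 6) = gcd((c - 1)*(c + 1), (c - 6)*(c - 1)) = c - 1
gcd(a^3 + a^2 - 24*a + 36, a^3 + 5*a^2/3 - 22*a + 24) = a^2 + 3*a - 18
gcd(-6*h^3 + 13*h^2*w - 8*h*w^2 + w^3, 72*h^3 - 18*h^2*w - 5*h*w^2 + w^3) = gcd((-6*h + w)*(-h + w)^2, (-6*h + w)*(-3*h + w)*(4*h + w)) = -6*h + w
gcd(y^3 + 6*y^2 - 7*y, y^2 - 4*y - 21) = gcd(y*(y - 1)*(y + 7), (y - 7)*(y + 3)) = 1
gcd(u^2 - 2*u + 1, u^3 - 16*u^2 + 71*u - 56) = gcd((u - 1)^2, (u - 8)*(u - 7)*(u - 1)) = u - 1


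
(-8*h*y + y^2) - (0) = -8*h*y + y^2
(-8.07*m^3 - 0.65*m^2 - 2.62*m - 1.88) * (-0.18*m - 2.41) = 1.4526*m^4 + 19.5657*m^3 + 2.0381*m^2 + 6.6526*m + 4.5308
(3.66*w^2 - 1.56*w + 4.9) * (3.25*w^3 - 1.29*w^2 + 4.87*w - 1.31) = 11.895*w^5 - 9.7914*w^4 + 35.7616*w^3 - 18.7128*w^2 + 25.9066*w - 6.419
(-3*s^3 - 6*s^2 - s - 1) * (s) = -3*s^4 - 6*s^3 - s^2 - s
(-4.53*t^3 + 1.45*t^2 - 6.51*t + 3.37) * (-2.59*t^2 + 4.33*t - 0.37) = 11.7327*t^5 - 23.3704*t^4 + 24.8155*t^3 - 37.4531*t^2 + 17.0008*t - 1.2469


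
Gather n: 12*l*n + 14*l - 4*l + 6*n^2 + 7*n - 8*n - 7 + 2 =10*l + 6*n^2 + n*(12*l - 1) - 5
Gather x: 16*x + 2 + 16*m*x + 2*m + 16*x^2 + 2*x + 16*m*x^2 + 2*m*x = 2*m + x^2*(16*m + 16) + x*(18*m + 18) + 2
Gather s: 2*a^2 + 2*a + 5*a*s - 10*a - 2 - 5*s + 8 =2*a^2 - 8*a + s*(5*a - 5) + 6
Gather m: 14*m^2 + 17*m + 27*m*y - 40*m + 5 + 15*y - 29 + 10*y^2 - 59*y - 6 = 14*m^2 + m*(27*y - 23) + 10*y^2 - 44*y - 30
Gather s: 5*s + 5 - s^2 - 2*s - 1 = -s^2 + 3*s + 4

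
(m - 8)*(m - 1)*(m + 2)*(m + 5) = m^4 - 2*m^3 - 45*m^2 - 34*m + 80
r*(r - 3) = r^2 - 3*r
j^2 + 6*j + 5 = (j + 1)*(j + 5)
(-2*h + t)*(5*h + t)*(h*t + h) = -10*h^3*t - 10*h^3 + 3*h^2*t^2 + 3*h^2*t + h*t^3 + h*t^2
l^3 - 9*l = l*(l - 3)*(l + 3)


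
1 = 1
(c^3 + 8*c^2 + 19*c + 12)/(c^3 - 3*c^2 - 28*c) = (c^2 + 4*c + 3)/(c*(c - 7))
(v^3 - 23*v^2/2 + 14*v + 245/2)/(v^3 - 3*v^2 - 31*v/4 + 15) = 2*(v^2 - 14*v + 49)/(2*v^2 - 11*v + 12)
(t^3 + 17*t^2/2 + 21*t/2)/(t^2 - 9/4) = 2*t*(t + 7)/(2*t - 3)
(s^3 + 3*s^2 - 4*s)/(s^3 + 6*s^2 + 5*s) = (s^2 + 3*s - 4)/(s^2 + 6*s + 5)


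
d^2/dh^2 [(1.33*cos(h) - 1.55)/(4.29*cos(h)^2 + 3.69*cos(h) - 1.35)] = (1.71188485174499*(1 - cos(h)^2)^2 - 0.31002331002331*cos(h)^5 + 0.967007351622735*cos(h)^3 + 1.89412081064485*cos(h)^2 - 1.2121850470914*cos(h) - 2.30606645379984)/(1.0*cos(h)^2 + 0.86013986013986*cos(h) - 0.314685314685315)^3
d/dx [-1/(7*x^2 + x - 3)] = (14*x + 1)/(7*x^2 + x - 3)^2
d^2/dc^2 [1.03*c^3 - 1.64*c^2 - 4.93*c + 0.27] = 6.18*c - 3.28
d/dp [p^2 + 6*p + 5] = 2*p + 6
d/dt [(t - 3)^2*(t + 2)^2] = 2*(t - 3)*(t + 2)*(2*t - 1)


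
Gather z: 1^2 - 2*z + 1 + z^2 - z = z^2 - 3*z + 2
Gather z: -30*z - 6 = -30*z - 6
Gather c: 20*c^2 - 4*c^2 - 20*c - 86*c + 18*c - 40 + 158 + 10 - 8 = 16*c^2 - 88*c + 120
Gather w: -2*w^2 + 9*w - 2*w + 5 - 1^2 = -2*w^2 + 7*w + 4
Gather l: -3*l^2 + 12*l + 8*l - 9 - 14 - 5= -3*l^2 + 20*l - 28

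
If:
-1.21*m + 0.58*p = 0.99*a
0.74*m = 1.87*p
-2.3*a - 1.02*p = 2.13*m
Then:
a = 0.00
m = 0.00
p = 0.00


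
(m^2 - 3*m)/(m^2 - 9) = m/(m + 3)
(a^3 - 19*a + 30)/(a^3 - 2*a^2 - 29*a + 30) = (a^2 - 5*a + 6)/(a^2 - 7*a + 6)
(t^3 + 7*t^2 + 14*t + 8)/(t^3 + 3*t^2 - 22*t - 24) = (t^2 + 6*t + 8)/(t^2 + 2*t - 24)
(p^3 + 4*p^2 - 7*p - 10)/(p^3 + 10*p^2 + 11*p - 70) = (p + 1)/(p + 7)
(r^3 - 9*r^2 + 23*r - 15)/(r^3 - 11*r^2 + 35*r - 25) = (r - 3)/(r - 5)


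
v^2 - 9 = (v - 3)*(v + 3)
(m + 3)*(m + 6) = m^2 + 9*m + 18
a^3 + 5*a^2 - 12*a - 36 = (a - 3)*(a + 2)*(a + 6)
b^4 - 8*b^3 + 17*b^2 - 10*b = b*(b - 5)*(b - 2)*(b - 1)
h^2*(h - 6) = h^3 - 6*h^2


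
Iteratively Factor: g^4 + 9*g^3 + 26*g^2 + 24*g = (g)*(g^3 + 9*g^2 + 26*g + 24) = g*(g + 3)*(g^2 + 6*g + 8) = g*(g + 3)*(g + 4)*(g + 2)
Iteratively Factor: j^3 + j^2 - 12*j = (j - 3)*(j^2 + 4*j) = j*(j - 3)*(j + 4)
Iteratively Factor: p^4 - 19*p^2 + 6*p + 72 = (p - 3)*(p^3 + 3*p^2 - 10*p - 24) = (p - 3)*(p + 4)*(p^2 - p - 6) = (p - 3)*(p + 2)*(p + 4)*(p - 3)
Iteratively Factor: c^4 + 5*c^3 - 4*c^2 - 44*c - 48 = (c - 3)*(c^3 + 8*c^2 + 20*c + 16) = (c - 3)*(c + 4)*(c^2 + 4*c + 4) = (c - 3)*(c + 2)*(c + 4)*(c + 2)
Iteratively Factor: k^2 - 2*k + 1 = (k - 1)*(k - 1)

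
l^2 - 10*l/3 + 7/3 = (l - 7/3)*(l - 1)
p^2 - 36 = (p - 6)*(p + 6)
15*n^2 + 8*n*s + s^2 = (3*n + s)*(5*n + s)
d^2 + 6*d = d*(d + 6)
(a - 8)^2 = a^2 - 16*a + 64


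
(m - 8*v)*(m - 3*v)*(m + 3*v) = m^3 - 8*m^2*v - 9*m*v^2 + 72*v^3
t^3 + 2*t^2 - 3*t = t*(t - 1)*(t + 3)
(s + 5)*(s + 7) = s^2 + 12*s + 35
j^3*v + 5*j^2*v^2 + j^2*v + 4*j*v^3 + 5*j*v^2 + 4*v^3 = (j + v)*(j + 4*v)*(j*v + v)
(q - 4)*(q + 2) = q^2 - 2*q - 8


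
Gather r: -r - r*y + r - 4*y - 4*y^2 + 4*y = -r*y - 4*y^2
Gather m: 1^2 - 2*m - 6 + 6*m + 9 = 4*m + 4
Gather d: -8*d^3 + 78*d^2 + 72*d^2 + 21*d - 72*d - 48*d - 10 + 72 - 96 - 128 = -8*d^3 + 150*d^2 - 99*d - 162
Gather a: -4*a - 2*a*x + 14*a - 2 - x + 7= a*(10 - 2*x) - x + 5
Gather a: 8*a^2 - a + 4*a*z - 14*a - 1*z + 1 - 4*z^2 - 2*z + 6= 8*a^2 + a*(4*z - 15) - 4*z^2 - 3*z + 7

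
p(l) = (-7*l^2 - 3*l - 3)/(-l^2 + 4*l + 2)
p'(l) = (-14*l - 3)/(-l^2 + 4*l + 2) + (2*l - 4)*(-7*l^2 - 3*l - 3)/(-l^2 + 4*l + 2)^2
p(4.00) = -63.50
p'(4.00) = -156.50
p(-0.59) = 5.18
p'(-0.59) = 30.45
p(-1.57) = 2.30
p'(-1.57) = -0.37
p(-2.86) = 2.93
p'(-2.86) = -0.48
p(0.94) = -2.46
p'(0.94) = -2.24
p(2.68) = -11.07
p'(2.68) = -10.04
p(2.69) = -11.17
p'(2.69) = -10.15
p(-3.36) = 3.17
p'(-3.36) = -0.44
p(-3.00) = 3.00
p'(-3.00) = -0.47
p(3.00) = -15.00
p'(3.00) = -15.00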